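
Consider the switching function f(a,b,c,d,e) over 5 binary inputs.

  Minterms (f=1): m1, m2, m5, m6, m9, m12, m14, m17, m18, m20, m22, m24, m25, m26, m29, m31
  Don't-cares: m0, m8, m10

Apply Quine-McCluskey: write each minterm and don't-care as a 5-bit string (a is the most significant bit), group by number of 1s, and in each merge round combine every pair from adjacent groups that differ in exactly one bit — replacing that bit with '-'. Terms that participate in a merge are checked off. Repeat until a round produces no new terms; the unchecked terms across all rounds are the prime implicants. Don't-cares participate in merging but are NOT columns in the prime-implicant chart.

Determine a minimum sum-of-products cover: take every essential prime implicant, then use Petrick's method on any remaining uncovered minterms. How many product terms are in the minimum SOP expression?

7

Round 0: 00000✓ 00001✓ 00010✓ 00101✓ 00110✓ 01000✓ 01001✓ 01010✓ 01100✓ 01110✓ 10001✓ 10010✓ 10100✓ 10110✓ 11000✓ 11001✓ 11010✓ 11101✓ 11111✓
Round 1: -0001✓ -0010✓ -0110✓ -1000✓ -1001✓ -1010✓ 0-000✓ 0-001✓ 0-010✓ 0-110✓ 00-01 00-10✓ 000-0✓ 0000-✓ 01-00✓ 01-10✓ 010-0✓ 0100-✓ 011-0✓ 1-001✓ 1-010✓ 10-10✓ 101-0 11-01 110-0✓ 1100-✓ 111-1
Round 2: --001 --010 -0-10 -10-0 -100- 0--10 0-0-0 0-00- 01--0
PIs = {--001, --010, -0-10, -10-0, -100-, 0--10, 0-0-0, 0-00-, 00-01, 01--0, 101-0, 11-01, 111-1}
Coverage chart:
  m1: --001,0-00-,00-01
  m2: --010,-0-10,0--10,0-0-0
  m5: 00-01 ←essential
  m6: -0-10,0--10
  m9: --001,-100-,0-00-
  m12: 01--0 ←essential
  m14: 0--10,01--0
  m17: --001 ←essential
  m18: --010,-0-10
  m20: 101-0 ←essential
  m22: -0-10,101-0
  m24: -10-0,-100-
  m25: --001,-100-,11-01
  m26: --010,-10-0
  m29: 11-01,111-1
  m31: 111-1 ←essential
Essential: --001, 00-01, 01--0, 101-0, 111-1
Petrick residual → -0-10, -10-0
Min cover (7 terms): c'd'e + b'de' + bc'e' + a'b'd'e + a'be' + ab'ce' + abce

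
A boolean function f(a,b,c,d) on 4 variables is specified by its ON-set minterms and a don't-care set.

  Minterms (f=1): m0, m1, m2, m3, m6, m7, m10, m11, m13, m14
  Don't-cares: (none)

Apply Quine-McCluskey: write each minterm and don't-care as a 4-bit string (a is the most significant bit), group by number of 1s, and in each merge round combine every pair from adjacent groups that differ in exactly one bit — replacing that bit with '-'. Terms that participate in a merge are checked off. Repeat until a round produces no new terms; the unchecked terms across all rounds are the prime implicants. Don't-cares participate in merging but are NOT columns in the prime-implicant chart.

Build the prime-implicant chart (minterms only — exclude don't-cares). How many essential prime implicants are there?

5

Round 0: 0000✓ 0001✓ 0010✓ 0011✓ 0110✓ 0111✓ 1010✓ 1011✓ 1101 1110✓
Round 1: -010✓ -011✓ -110✓ 0-10✓ 0-11✓ 00-0✓ 00-1✓ 000-✓ 001-✓ 011-✓ 1-10✓ 101-✓
Round 2: --10 -01- 0-1- 00--
PIs = {--10, -01-, 0-1-, 00--, 1101}
Coverage chart:
  m0: 00-- ←essential
  m1: 00-- ←essential
  m2: --10,-01-,0-1-,00--
  m3: -01-,0-1-,00--
  m6: --10,0-1-
  m7: 0-1- ←essential
  m10: --10,-01-
  m11: -01- ←essential
  m13: 1101 ←essential
  m14: --10 ←essential
Essential: --10, -01-, 0-1-, 00--, 1101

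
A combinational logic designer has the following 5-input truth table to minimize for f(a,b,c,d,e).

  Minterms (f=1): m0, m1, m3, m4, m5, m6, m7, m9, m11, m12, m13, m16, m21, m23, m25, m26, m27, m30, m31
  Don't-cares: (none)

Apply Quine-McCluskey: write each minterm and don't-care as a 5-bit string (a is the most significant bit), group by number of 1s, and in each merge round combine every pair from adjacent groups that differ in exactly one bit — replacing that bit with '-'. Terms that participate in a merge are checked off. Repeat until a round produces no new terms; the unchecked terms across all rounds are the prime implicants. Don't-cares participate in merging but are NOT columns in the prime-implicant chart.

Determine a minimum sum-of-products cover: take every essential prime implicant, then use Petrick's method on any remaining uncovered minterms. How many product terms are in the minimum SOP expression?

Round 0: 00000✓ 00001✓ 00011✓ 00100✓ 00101✓ 00110✓ 00111✓ 01001✓ 01011✓ 01100✓ 01101✓ 10000✓ 10101✓ 10111✓ 11001✓ 11010✓ 11011✓ 11110✓ 11111✓
Round 1: -0000 -0101✓ -0111✓ -1001✓ -1011✓ 0-001✓ 0-011✓ 0-100✓ 0-101✓ 00-00✓ 00-01✓ 00-11✓ 000-1✓ 0000-✓ 001-0✓ 001-1✓ 0010-✓ 0011-✓ 01-01✓ 010-1✓ 0110-✓ 1-111 101-1✓ 11-10✓ 11-11✓ 110-1✓ 1101-✓ 1111-✓
Round 2: -01-1 -10-1 0--01 0-0-1 0-10- 00--1 00-0- 001-- 11-1-
PIs = {-0000, -01-1, -10-1, 0--01, 0-0-1, 0-10-, 00--1, 00-0-, 001--, 1-111, 11-1-}
Coverage chart:
  m0: -0000,00-0-
  m1: 0--01,0-0-1,00--1,00-0-
  m3: 0-0-1,00--1
  m4: 0-10-,00-0-,001--
  m5: -01-1,0--01,0-10-,00--1,00-0-,001--
  m6: 001-- ←essential
  m7: -01-1,00--1,001--
  m9: -10-1,0--01,0-0-1
  m11: -10-1,0-0-1
  m12: 0-10- ←essential
  m13: 0--01,0-10-
  m16: -0000 ←essential
  m21: -01-1 ←essential
  m23: -01-1,1-111
  m25: -10-1 ←essential
  m26: 11-1- ←essential
  m27: -10-1,11-1-
  m30: 11-1- ←essential
  m31: 1-111,11-1-
Essential: -0000, -01-1, -10-1, 0-10-, 001--, 11-1-
Petrick residual → 0-0-1
Min cover (7 terms): b'c'd'e' + b'ce + bc'e + a'c'e + a'cd' + a'b'c + abd

7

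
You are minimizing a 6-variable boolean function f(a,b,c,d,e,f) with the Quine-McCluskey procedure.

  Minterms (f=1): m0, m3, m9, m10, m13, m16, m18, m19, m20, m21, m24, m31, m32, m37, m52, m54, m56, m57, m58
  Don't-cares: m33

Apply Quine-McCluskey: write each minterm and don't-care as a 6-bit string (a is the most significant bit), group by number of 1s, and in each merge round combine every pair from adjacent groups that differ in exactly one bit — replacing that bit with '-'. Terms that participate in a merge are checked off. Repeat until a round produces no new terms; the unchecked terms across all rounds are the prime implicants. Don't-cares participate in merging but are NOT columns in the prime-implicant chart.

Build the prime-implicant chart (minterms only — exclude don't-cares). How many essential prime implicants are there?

9

size-2^0 implicants → 000000(✓)  000011(✓)  001001(✓)  001010  001101(✓)  010000(✓)  010010(✓)  010011(✓)  010100(✓)  010101(✓)  011000(✓)  011111  100000(✓)  100001(✓)  100101(✓)  110100(✓)  110110(✓)  111000(✓)  111001(✓)  111010(✓)
size-2^1 implicants → -00000  -10100  -11000  0-0000  0-0011  001-01  01-000  010-00  0100-0  01001-  01010-  100-01  10000-  1101-0  1110-0  11100-
Unchecked terms (primes): -00000, -10100, -11000, 0-0000, 0-0011, 001-01, 001010, 01-000, 010-00, 0100-0, 01001-, 01010-, 011111, 100-01, 10000-, 1101-0, 1110-0, 11100-
Minterm coverage:
  m0 ⊆ -00000,0-0000
  m3 ⊆ 0-0011 [E]
  m9 ⊆ 001-01 [E]
  m10 ⊆ 001010 [E]
  m13 ⊆ 001-01 [E]
  m16 ⊆ 0-0000,01-000,010-00,0100-0
  m18 ⊆ 0100-0,01001-
  m19 ⊆ 0-0011,01001-
  m20 ⊆ -10100,010-00,01010-
  m21 ⊆ 01010- [E]
  m24 ⊆ -11000,01-000
  m31 ⊆ 011111 [E]
  m32 ⊆ -00000,10000-
  m37 ⊆ 100-01 [E]
  m52 ⊆ -10100,1101-0
  m54 ⊆ 1101-0 [E]
  m56 ⊆ -11000,1110-0,11100-
  m57 ⊆ 11100- [E]
  m58 ⊆ 1110-0 [E]
E = {0-0011, 001-01, 001010, 01010-, 011111, 100-01, 1101-0, 1110-0, 11100-}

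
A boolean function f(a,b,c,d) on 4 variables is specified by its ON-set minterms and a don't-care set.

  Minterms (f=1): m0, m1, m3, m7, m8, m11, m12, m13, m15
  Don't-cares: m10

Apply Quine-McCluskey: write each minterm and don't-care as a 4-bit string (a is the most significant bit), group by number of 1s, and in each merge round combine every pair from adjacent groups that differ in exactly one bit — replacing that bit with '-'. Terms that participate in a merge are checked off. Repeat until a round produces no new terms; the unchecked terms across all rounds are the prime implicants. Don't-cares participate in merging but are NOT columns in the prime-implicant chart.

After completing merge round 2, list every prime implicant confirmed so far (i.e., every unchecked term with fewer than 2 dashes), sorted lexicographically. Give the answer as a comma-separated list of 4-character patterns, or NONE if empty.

-000, 00-1, 000-, 1-00, 10-0, 101-, 11-1, 110-

[col 0] 0000*, 0001*, 0011*, 0111*, 1000*, 1010*, 1011*, 1100*, 1101*, 1111*
[col 1] -000, -011*, -111*, 0-11*, 00-1, 000-, 1-00, 1-11*, 10-0, 101-, 11-1, 110-
[col 2] --11
Prime implicants: --11, -000, 00-1, 000-, 1-00, 10-0, 101-, 11-1, 110-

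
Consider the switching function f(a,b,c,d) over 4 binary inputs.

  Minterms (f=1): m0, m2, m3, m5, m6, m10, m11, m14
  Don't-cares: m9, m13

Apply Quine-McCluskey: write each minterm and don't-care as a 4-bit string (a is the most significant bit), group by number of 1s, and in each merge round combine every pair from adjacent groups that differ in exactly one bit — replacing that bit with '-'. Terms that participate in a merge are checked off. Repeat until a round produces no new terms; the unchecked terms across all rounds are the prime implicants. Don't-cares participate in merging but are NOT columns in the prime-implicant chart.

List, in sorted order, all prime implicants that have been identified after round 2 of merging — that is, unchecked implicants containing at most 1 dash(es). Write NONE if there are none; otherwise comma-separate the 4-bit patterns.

-101, 00-0, 1-01, 10-1

Round 0: 0000✓ 0010✓ 0011✓ 0101✓ 0110✓ 1001✓ 1010✓ 1011✓ 1101✓ 1110✓
Round 1: -010✓ -011✓ -101 -110✓ 0-10✓ 00-0 001-✓ 1-01 1-10✓ 10-1 101-✓
Round 2: --10 -01-
PIs = {--10, -01-, -101, 00-0, 1-01, 10-1}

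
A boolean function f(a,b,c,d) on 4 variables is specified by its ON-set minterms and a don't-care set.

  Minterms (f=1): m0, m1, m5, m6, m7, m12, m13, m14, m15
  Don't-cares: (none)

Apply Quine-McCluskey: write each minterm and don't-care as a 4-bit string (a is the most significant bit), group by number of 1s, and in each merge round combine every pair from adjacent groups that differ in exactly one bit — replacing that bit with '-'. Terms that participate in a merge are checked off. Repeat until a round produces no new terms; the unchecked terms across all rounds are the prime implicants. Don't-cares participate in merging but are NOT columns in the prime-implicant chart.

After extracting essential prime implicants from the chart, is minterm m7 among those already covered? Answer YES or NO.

YES

[col 0] 0000*, 0001*, 0101*, 0110*, 0111*, 1100*, 1101*, 1110*, 1111*
[col 1] -101*, -110*, -111*, 0-01, 000-, 01-1*, 011-*, 11-0*, 11-1*, 110-*, 111-*
[col 2] -1-1, -11-, 11--
Prime implicants: -1-1, -11-, 0-01, 000-, 11--
PI chart (minterm → PIs covering it):
  0 | 000-  (sole → essential)
  1 | 0-01,000-
  5 | -1-1,0-01
  6 | -11-  (sole → essential)
  7 | -1-1,-11-
  12 | 11--  (sole → essential)
  13 | -1-1,11--
  14 | -11-,11--
  15 | -1-1,-11-,11--
Essential prime implicants: -11-, 000-, 11--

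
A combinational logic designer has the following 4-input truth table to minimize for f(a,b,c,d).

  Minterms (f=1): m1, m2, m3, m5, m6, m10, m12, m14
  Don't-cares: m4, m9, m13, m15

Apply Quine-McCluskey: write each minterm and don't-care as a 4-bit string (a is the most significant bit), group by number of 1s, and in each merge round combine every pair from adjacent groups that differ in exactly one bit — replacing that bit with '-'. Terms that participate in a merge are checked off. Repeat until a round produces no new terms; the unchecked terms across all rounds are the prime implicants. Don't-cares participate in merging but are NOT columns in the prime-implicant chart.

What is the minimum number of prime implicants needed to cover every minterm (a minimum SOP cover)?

3

Round 0: 0001✓ 0010✓ 0011✓ 0100✓ 0101✓ 0110✓ 1001✓ 1010✓ 1100✓ 1101✓ 1110✓ 1111✓
Round 1: -001✓ -010✓ -100✓ -101✓ -110✓ 0-01✓ 0-10✓ 00-1 001- 01-0✓ 010-✓ 1-01✓ 1-10✓ 11-0✓ 11-1✓ 110-✓ 111-✓
Round 2: --01 --10 -1-0 -10- 11--
PIs = {--01, --10, -1-0, -10-, 00-1, 001-, 11--}
Coverage chart:
  m1: --01,00-1
  m2: --10,001-
  m3: 00-1,001-
  m5: --01,-10-
  m6: --10,-1-0
  m10: --10 ←essential
  m12: -1-0,-10-,11--
  m14: --10,-1-0,11--
Essential: --10
Petrick residual → -10-, 00-1
Min cover (3 terms): cd' + bc' + a'b'd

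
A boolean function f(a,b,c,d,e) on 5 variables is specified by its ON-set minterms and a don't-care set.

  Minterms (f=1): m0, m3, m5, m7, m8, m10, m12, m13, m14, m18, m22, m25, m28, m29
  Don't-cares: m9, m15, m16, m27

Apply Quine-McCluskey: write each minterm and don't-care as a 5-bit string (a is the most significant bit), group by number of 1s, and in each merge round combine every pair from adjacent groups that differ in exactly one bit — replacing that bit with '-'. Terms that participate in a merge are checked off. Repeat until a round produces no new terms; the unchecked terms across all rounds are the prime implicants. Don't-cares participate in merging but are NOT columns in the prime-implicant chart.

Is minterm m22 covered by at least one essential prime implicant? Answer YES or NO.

YES

[col 0] 00000*, 00011*, 00101*, 00111*, 01000*, 01001*, 01010*, 01100*, 01101*, 01110*, 01111*, 10000*, 10010*, 10110*, 11001*, 11011*, 11100*, 11101*
[col 1] -0000, -1001*, -1100*, -1101*, 0-000, 0-101*, 0-111*, 00-11, 001-1*, 01-00*, 01-01*, 01-10*, 010-0*, 0100-*, 011-0*, 011-1*, 0110-*, 0111-*, 10-10, 100-0, 11-01*, 110-1, 1110-*
[col 2] -1-01, -110-, 0-1-1, 01--0, 01-0-, 011--
Prime implicants: -0000, -1-01, -110-, 0-000, 0-1-1, 00-11, 01--0, 01-0-, 011--, 10-10, 100-0, 110-1
PI chart (minterm → PIs covering it):
  0 | -0000,0-000
  3 | 00-11  (sole → essential)
  5 | 0-1-1  (sole → essential)
  7 | 0-1-1,00-11
  8 | 0-000,01--0,01-0-
  10 | 01--0  (sole → essential)
  12 | -110-,01--0,01-0-,011--
  13 | -1-01,-110-,0-1-1,01-0-,011--
  14 | 01--0,011--
  18 | 10-10,100-0
  22 | 10-10  (sole → essential)
  25 | -1-01,110-1
  28 | -110-  (sole → essential)
  29 | -1-01,-110-
Essential prime implicants: -110-, 0-1-1, 00-11, 01--0, 10-10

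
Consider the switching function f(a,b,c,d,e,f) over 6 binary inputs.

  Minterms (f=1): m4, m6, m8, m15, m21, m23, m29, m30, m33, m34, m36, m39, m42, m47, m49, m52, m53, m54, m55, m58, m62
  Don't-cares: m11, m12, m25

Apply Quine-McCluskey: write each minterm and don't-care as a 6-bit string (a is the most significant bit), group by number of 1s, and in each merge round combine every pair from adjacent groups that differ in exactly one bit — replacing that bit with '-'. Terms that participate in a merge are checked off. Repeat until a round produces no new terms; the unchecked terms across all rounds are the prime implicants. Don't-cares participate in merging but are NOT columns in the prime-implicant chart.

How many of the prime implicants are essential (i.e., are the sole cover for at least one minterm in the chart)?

Round 0: 000100✓ 000110✓ 001000✓ 001011✓ 001100✓ 001111✓ 010101✓ 010111✓ 011001✓ 011101✓ 011110✓ 100001✓ 100010✓ 100100✓ 100111✓ 101010✓ 101111✓ 110001✓ 110100✓ 110101✓ 110110✓ 110111✓ 111010✓ 111110✓
Round 1: -00100 -01111 -10101✓ -10111✓ -11110 00-100 0001-0 001-00 001-11 01-101 0101-1✓ 011-01 1-0001 1-0100 1-0111 1-1010 10-010 10-111 11-110 110-01 1101-0✓ 1101-1✓ 11010-✓ 11011-✓ 111-10
Round 2: -101-1 1101--
PIs = {-00100, -01111, -101-1, -11110, 00-100, 0001-0, 001-00, 001-11, 01-101, 011-01, 1-0001, 1-0100, 1-0111, 1-1010, 10-010, 10-111, 11-110, 110-01, 1101--, 111-10}
Coverage chart:
  m4: -00100,00-100,0001-0
  m6: 0001-0 ←essential
  m8: 001-00 ←essential
  m15: -01111,001-11
  m21: -101-1,01-101
  m23: -101-1 ←essential
  m29: 01-101,011-01
  m30: -11110 ←essential
  m33: 1-0001 ←essential
  m34: 10-010 ←essential
  m36: -00100,1-0100
  m39: 1-0111,10-111
  m42: 1-1010,10-010
  m47: -01111,10-111
  m49: 1-0001,110-01
  m52: 1-0100,1101--
  m53: -101-1,110-01,1101--
  m54: 11-110,1101--
  m55: -101-1,1-0111,1101--
  m58: 1-1010,111-10
  m62: -11110,11-110,111-10
Essential: -101-1, -11110, 0001-0, 001-00, 1-0001, 10-010

6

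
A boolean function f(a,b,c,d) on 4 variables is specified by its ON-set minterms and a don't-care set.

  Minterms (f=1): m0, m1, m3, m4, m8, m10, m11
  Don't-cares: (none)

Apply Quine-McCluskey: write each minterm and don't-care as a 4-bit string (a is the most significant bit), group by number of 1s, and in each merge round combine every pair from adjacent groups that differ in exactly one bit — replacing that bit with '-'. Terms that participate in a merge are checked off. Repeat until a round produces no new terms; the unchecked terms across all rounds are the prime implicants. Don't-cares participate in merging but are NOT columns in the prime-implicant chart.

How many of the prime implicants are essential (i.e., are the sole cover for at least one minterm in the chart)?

1

Round 0: 0000✓ 0001✓ 0011✓ 0100✓ 1000✓ 1010✓ 1011✓
Round 1: -000 -011 0-00 00-1 000- 10-0 101-
PIs = {-000, -011, 0-00, 00-1, 000-, 10-0, 101-}
Coverage chart:
  m0: -000,0-00,000-
  m1: 00-1,000-
  m3: -011,00-1
  m4: 0-00 ←essential
  m8: -000,10-0
  m10: 10-0,101-
  m11: -011,101-
Essential: 0-00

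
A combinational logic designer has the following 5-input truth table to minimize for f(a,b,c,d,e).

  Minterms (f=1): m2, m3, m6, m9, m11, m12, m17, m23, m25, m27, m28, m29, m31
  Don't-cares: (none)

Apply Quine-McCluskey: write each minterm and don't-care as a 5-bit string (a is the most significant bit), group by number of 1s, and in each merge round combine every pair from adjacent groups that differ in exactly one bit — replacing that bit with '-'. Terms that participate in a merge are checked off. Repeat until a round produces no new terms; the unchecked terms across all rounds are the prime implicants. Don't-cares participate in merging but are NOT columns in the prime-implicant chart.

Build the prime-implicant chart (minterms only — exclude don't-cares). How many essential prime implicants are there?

5

Round 0: 00010✓ 00011✓ 00110✓ 01001✓ 01011✓ 01100✓ 10001✓ 10111✓ 11001✓ 11011✓ 11100✓ 11101✓ 11111✓
Round 1: -1001✓ -1011✓ -1100 0-011 00-10 0001- 010-1✓ 1-001 1-111 11-01✓ 11-11✓ 110-1✓ 111-1✓ 1110-
Round 2: -10-1 11--1
PIs = {-10-1, -1100, 0-011, 00-10, 0001-, 1-001, 1-111, 11--1, 1110-}
Coverage chart:
  m2: 00-10,0001-
  m3: 0-011,0001-
  m6: 00-10 ←essential
  m9: -10-1 ←essential
  m11: -10-1,0-011
  m12: -1100 ←essential
  m17: 1-001 ←essential
  m23: 1-111 ←essential
  m25: -10-1,1-001,11--1
  m27: -10-1,11--1
  m28: -1100,1110-
  m29: 11--1,1110-
  m31: 1-111,11--1
Essential: -10-1, -1100, 00-10, 1-001, 1-111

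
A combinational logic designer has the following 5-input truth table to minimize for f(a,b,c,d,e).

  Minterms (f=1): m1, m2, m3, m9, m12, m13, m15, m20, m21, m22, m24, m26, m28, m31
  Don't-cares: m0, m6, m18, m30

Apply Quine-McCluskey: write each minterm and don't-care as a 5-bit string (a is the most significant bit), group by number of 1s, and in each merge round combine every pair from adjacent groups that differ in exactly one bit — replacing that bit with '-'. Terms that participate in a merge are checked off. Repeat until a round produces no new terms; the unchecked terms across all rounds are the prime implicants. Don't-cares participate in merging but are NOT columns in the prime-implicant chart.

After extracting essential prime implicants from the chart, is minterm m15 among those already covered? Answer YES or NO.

NO

[col 0] 00000*, 00001*, 00010*, 00011*, 00110*, 01001*, 01100*, 01101*, 01111*, 10010*, 10100*, 10101*, 10110*, 11000*, 11010*, 11100*, 11110*, 11111*
[col 1] -0010*, -0110*, -1100, -1111, 0-001, 00-10*, 000-0*, 000-1*, 0000-*, 0001-*, 01-01, 011-1, 0110-, 1-010*, 1-100*, 1-110*, 10-10*, 101-0*, 1010-, 11-00*, 11-10*, 110-0*, 111-0*, 1111-
[col 2] -0-10, 000--, 1--10, 1-1-0, 11--0
Prime implicants: -0-10, -1100, -1111, 0-001, 000--, 01-01, 011-1, 0110-, 1--10, 1-1-0, 1010-, 11--0, 1111-
PI chart (minterm → PIs covering it):
  1 | 0-001,000--
  2 | -0-10,000--
  3 | 000--  (sole → essential)
  9 | 0-001,01-01
  12 | -1100,0110-
  13 | 01-01,011-1,0110-
  15 | -1111,011-1
  20 | 1-1-0,1010-
  21 | 1010-  (sole → essential)
  22 | -0-10,1--10,1-1-0
  24 | 11--0  (sole → essential)
  26 | 1--10,11--0
  28 | -1100,1-1-0,11--0
  31 | -1111,1111-
Essential prime implicants: 000--, 1010-, 11--0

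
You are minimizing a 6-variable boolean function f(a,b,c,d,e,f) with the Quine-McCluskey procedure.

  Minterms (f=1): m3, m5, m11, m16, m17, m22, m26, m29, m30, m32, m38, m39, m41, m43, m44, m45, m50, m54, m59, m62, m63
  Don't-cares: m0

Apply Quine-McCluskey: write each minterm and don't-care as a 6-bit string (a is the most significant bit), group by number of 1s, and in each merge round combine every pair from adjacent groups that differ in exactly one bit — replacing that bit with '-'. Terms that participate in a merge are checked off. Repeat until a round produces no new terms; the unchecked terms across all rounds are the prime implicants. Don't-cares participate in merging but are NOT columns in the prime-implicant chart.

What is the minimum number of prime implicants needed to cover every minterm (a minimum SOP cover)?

12

Round 0: 000000✓ 000011✓ 000101 001011✓ 010000✓ 010001✓ 010110✓ 011010✓ 011101 011110✓ 100000✓ 100110✓ 100111✓ 101001✓ 101011✓ 101100✓ 101101✓ 110010✓ 110110✓ 111011✓ 111110✓ 111111✓
Round 1: -00000 -01011 -10110✓ -11110✓ 0-0000 00-011 01-110✓ 01000- 011-10 1-0110 1-1011 10011- 101-01 1010-1 10110- 11-110✓ 110-10 111-11 11111-
Round 2: -1-110
PIs = {-00000, -01011, -1-110, 0-0000, 00-011, 000101, 01000-, 011-10, 011101, 1-0110, 1-1011, 10011-, 101-01, 1010-1, 10110-, 110-10, 111-11, 11111-}
Coverage chart:
  m3: 00-011 ←essential
  m5: 000101 ←essential
  m11: -01011,00-011
  m16: 0-0000,01000-
  m17: 01000- ←essential
  m22: -1-110 ←essential
  m26: 011-10 ←essential
  m29: 011101 ←essential
  m30: -1-110,011-10
  m32: -00000 ←essential
  m38: 1-0110,10011-
  m39: 10011- ←essential
  m41: 101-01,1010-1
  m43: -01011,1-1011,1010-1
  m44: 10110- ←essential
  m45: 101-01,10110-
  m50: 110-10 ←essential
  m54: -1-110,1-0110,110-10
  m59: 1-1011,111-11
  m62: -1-110,11111-
  m63: 111-11,11111-
Essential: -00000, -1-110, 00-011, 000101, 01000-, 011-10, 011101, 10011-, 10110-, 110-10
Petrick residual → 1010-1, 111-11
Min cover (12 terms): b'c'd'e'f' + bdef' + a'b'd'ef + a'b'c'de'f + a'bc'd'e' + a'bcef' + a'bcde'f + ab'c'de + ab'cd'f + ab'cde' + abc'ef' + abcef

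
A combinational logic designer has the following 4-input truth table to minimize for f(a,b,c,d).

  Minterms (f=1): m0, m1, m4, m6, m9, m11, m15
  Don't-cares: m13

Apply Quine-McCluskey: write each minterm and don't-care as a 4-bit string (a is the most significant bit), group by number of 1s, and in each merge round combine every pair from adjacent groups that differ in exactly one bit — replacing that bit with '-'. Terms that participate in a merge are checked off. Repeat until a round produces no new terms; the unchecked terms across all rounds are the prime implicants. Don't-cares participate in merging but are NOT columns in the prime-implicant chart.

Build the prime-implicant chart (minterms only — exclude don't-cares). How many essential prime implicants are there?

2

Round 0: 0000✓ 0001✓ 0100✓ 0110✓ 1001✓ 1011✓ 1101✓ 1111✓
Round 1: -001 0-00 000- 01-0 1-01✓ 1-11✓ 10-1✓ 11-1✓
Round 2: 1--1
PIs = {-001, 0-00, 000-, 01-0, 1--1}
Coverage chart:
  m0: 0-00,000-
  m1: -001,000-
  m4: 0-00,01-0
  m6: 01-0 ←essential
  m9: -001,1--1
  m11: 1--1 ←essential
  m15: 1--1 ←essential
Essential: 01-0, 1--1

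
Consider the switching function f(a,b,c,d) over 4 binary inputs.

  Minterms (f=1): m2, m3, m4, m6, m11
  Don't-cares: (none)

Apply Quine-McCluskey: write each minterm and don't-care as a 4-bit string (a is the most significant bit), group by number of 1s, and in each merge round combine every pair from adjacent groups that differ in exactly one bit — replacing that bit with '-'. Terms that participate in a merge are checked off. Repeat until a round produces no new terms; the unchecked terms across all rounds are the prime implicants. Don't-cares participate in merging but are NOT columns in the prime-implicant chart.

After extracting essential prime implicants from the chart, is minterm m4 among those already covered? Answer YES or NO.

Round 0: 0010✓ 0011✓ 0100✓ 0110✓ 1011✓
Round 1: -011 0-10 001- 01-0
PIs = {-011, 0-10, 001-, 01-0}
Coverage chart:
  m2: 0-10,001-
  m3: -011,001-
  m4: 01-0 ←essential
  m6: 0-10,01-0
  m11: -011 ←essential
Essential: -011, 01-0

YES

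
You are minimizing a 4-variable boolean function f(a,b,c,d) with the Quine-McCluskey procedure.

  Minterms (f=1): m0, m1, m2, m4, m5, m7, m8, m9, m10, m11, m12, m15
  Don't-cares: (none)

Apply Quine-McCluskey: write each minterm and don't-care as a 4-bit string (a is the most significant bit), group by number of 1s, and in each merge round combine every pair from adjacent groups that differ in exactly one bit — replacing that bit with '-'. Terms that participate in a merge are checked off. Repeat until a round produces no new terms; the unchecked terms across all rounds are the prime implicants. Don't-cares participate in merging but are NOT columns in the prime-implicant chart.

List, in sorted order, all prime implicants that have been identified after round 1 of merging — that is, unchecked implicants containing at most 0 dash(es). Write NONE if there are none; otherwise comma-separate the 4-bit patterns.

NONE

size-2^0 implicants → 0000(✓)  0001(✓)  0010(✓)  0100(✓)  0101(✓)  0111(✓)  1000(✓)  1001(✓)  1010(✓)  1011(✓)  1100(✓)  1111(✓)
size-2^1 implicants → -000(✓)  -001(✓)  -010(✓)  -100(✓)  -111  0-00(✓)  0-01(✓)  00-0(✓)  000-(✓)  01-1  010-(✓)  1-00(✓)  1-11  10-0(✓)  10-1(✓)  100-(✓)  101-(✓)
size-2^2 implicants → --00  -0-0  -00-  0-0-  10--
Unchecked terms (primes): --00, -0-0, -00-, -111, 0-0-, 01-1, 1-11, 10--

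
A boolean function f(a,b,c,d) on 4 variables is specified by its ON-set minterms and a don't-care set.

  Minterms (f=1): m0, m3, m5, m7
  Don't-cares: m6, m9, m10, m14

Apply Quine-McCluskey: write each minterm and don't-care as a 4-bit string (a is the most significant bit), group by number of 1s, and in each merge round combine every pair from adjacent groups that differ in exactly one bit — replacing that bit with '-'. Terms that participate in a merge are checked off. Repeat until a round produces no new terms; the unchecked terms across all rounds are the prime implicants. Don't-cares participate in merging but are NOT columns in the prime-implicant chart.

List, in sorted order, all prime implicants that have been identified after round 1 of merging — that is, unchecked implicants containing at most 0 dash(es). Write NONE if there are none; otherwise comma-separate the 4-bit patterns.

0000, 1001

[col 0] 0000, 0011*, 0101*, 0110*, 0111*, 1001, 1010*, 1110*
[col 1] -110, 0-11, 01-1, 011-, 1-10
Prime implicants: -110, 0-11, 0000, 01-1, 011-, 1-10, 1001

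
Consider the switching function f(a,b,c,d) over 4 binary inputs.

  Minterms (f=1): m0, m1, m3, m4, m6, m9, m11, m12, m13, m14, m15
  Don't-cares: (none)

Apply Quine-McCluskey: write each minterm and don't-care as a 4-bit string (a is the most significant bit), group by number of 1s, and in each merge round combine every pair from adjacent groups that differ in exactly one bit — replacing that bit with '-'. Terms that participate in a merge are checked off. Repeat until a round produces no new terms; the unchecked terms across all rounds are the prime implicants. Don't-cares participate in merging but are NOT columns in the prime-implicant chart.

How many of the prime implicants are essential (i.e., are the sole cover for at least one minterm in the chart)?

size-2^0 implicants → 0000(✓)  0001(✓)  0011(✓)  0100(✓)  0110(✓)  1001(✓)  1011(✓)  1100(✓)  1101(✓)  1110(✓)  1111(✓)
size-2^1 implicants → -001(✓)  -011(✓)  -100(✓)  -110(✓)  0-00  00-1(✓)  000-  01-0(✓)  1-01(✓)  1-11(✓)  10-1(✓)  11-0(✓)  11-1(✓)  110-(✓)  111-(✓)
size-2^2 implicants → -0-1  -1-0  1--1  11--
Unchecked terms (primes): -0-1, -1-0, 0-00, 000-, 1--1, 11--
Minterm coverage:
  m0 ⊆ 0-00,000-
  m1 ⊆ -0-1,000-
  m3 ⊆ -0-1 [E]
  m4 ⊆ -1-0,0-00
  m6 ⊆ -1-0 [E]
  m9 ⊆ -0-1,1--1
  m11 ⊆ -0-1,1--1
  m12 ⊆ -1-0,11--
  m13 ⊆ 1--1,11--
  m14 ⊆ -1-0,11--
  m15 ⊆ 1--1,11--
E = {-0-1, -1-0}

2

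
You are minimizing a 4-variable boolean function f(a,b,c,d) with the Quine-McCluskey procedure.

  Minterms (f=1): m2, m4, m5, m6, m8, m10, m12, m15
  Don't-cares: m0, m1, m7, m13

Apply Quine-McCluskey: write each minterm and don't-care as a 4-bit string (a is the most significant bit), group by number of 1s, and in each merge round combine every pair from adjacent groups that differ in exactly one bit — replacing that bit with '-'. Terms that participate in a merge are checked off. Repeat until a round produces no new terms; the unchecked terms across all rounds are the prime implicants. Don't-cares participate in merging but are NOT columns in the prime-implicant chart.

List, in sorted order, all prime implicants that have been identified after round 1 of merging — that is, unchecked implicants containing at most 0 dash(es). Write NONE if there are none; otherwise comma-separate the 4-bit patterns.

size-2^0 implicants → 0000(✓)  0001(✓)  0010(✓)  0100(✓)  0101(✓)  0110(✓)  0111(✓)  1000(✓)  1010(✓)  1100(✓)  1101(✓)  1111(✓)
size-2^1 implicants → -000(✓)  -010(✓)  -100(✓)  -101(✓)  -111(✓)  0-00(✓)  0-01(✓)  0-10(✓)  00-0(✓)  000-(✓)  01-0(✓)  01-1(✓)  010-(✓)  011-(✓)  1-00(✓)  10-0(✓)  11-1(✓)  110-(✓)
size-2^2 implicants → --00  -0-0  -1-1  -10-  0--0  0-0-  01--
Unchecked terms (primes): --00, -0-0, -1-1, -10-, 0--0, 0-0-, 01--

NONE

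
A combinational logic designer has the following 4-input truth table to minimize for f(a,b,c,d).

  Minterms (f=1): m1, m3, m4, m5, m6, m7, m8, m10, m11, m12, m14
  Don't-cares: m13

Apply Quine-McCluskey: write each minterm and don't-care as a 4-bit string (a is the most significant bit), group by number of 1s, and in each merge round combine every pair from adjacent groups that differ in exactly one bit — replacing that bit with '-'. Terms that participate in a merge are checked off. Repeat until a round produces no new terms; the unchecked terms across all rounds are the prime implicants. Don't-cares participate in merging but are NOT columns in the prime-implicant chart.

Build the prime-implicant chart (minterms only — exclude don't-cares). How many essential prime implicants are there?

2

Round 0: 0001✓ 0011✓ 0100✓ 0101✓ 0110✓ 0111✓ 1000✓ 1010✓ 1011✓ 1100✓ 1101✓ 1110✓
Round 1: -011 -100✓ -101✓ -110✓ 0-01✓ 0-11✓ 00-1✓ 01-0✓ 01-1✓ 010-✓ 011-✓ 1-00✓ 1-10✓ 10-0✓ 101- 11-0✓ 110-✓
Round 2: -1-0 -10- 0--1 01-- 1--0
PIs = {-011, -1-0, -10-, 0--1, 01--, 1--0, 101-}
Coverage chart:
  m1: 0--1 ←essential
  m3: -011,0--1
  m4: -1-0,-10-,01--
  m5: -10-,0--1,01--
  m6: -1-0,01--
  m7: 0--1,01--
  m8: 1--0 ←essential
  m10: 1--0,101-
  m11: -011,101-
  m12: -1-0,-10-,1--0
  m14: -1-0,1--0
Essential: 0--1, 1--0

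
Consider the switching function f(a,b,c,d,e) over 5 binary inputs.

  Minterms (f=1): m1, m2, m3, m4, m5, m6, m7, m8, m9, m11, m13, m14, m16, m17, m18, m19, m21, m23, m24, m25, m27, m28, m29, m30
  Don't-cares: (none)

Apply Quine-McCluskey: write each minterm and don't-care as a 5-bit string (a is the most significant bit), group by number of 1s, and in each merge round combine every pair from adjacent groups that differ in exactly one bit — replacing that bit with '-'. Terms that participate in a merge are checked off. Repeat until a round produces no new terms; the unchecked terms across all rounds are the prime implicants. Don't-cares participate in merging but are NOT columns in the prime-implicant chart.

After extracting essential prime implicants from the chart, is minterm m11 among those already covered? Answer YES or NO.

YES

Round 0: 00001✓ 00010✓ 00011✓ 00100✓ 00101✓ 00110✓ 00111✓ 01000✓ 01001✓ 01011✓ 01101✓ 01110✓ 10000✓ 10001✓ 10010✓ 10011✓ 10101✓ 10111✓ 11000✓ 11001✓ 11011✓ 11100✓ 11101✓ 11110✓
Round 1: -0001✓ -0010✓ -0011✓ -0101✓ -0111✓ -1000✓ -1001✓ -1011✓ -1101✓ -1110 0-001✓ 0-011✓ 0-101✓ 0-110 00-01✓ 00-10✓ 00-11✓ 000-1✓ 0001-✓ 001-0✓ 001-1✓ 0010-✓ 0011-✓ 01-01✓ 010-1✓ 0100-✓ 1-000✓ 1-001✓ 1-011✓ 1-101✓ 10-01✓ 10-11✓ 100-0✓ 100-1✓ 1000-✓ 1001-✓ 101-1✓ 11-00✓ 11-01✓ 110-1✓ 1100-✓ 111-0 1110-✓
Round 2: --001✓ --011✓ --101✓ -0-01✓ -0-11✓ -00-1✓ -001- -01-1✓ -1-01✓ -10-1✓ -100- 0--01✓ 0-0-1✓ 00--1✓ 00-1- 001-- 1--01✓ 1-0-1✓ 1-00- 10--1✓ 100-- 11-0-
Round 3: ---01 --0-1 -0--1
PIs = {---01, --0-1, -0--1, -001-, -100-, -1110, 0-110, 00-1-, 001--, 1-00-, 100--, 11-0-, 111-0}
Coverage chart:
  m1: ---01,--0-1,-0--1
  m2: -001-,00-1-
  m3: --0-1,-0--1,-001-,00-1-
  m4: 001-- ←essential
  m5: ---01,-0--1,001--
  m6: 0-110,00-1-,001--
  m7: -0--1,00-1-,001--
  m8: -100- ←essential
  m9: ---01,--0-1,-100-
  m11: --0-1 ←essential
  m13: ---01 ←essential
  m14: -1110,0-110
  m16: 1-00-,100--
  m17: ---01,--0-1,-0--1,1-00-,100--
  m18: -001-,100--
  m19: --0-1,-0--1,-001-,100--
  m21: ---01,-0--1
  m23: -0--1 ←essential
  m24: -100-,1-00-,11-0-
  m25: ---01,--0-1,-100-,1-00-,11-0-
  m27: --0-1 ←essential
  m28: 11-0-,111-0
  m29: ---01,11-0-
  m30: -1110,111-0
Essential: ---01, --0-1, -0--1, -100-, 001--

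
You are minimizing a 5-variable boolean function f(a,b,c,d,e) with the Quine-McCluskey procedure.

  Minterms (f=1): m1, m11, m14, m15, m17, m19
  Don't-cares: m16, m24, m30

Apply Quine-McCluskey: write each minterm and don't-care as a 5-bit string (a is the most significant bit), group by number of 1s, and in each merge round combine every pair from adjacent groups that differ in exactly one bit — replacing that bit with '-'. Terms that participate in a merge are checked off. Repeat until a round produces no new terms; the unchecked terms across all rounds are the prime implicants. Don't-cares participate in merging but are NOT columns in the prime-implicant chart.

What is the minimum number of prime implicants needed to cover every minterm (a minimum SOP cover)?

4

size-2^0 implicants → 00001(✓)  01011(✓)  01110(✓)  01111(✓)  10000(✓)  10001(✓)  10011(✓)  11000(✓)  11110(✓)
size-2^1 implicants → -0001  -1110  01-11  0111-  1-000  100-1  1000-
Unchecked terms (primes): -0001, -1110, 01-11, 0111-, 1-000, 100-1, 1000-
Minterm coverage:
  m1 ⊆ -0001 [E]
  m11 ⊆ 01-11 [E]
  m14 ⊆ -1110,0111-
  m15 ⊆ 01-11,0111-
  m17 ⊆ -0001,100-1,1000-
  m19 ⊆ 100-1 [E]
E = {-0001, 01-11, 100-1}
Petrick residual → -1110
Cover = b'c'd'e + bcde' + a'bde + ab'c'e  |cover|=4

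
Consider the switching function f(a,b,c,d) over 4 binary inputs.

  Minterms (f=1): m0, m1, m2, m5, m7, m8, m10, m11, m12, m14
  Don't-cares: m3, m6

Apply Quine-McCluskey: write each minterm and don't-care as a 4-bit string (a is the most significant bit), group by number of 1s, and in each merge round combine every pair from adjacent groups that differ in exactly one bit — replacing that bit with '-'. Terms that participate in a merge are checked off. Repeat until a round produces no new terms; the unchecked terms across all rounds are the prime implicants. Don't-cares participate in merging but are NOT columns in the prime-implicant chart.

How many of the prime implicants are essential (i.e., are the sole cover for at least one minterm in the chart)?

3

Round 0: 0000✓ 0001✓ 0010✓ 0011✓ 0101✓ 0110✓ 0111✓ 1000✓ 1010✓ 1011✓ 1100✓ 1110✓
Round 1: -000✓ -010✓ -011✓ -110✓ 0-01✓ 0-10✓ 0-11✓ 00-0✓ 00-1✓ 000-✓ 001-✓ 01-1✓ 011-✓ 1-00✓ 1-10✓ 10-0✓ 101-✓ 11-0✓
Round 2: --10 -0-0 -01- 0--1 0-1- 00-- 1--0
PIs = {--10, -0-0, -01-, 0--1, 0-1-, 00--, 1--0}
Coverage chart:
  m0: -0-0,00--
  m1: 0--1,00--
  m2: --10,-0-0,-01-,0-1-,00--
  m5: 0--1 ←essential
  m7: 0--1,0-1-
  m8: -0-0,1--0
  m10: --10,-0-0,-01-,1--0
  m11: -01- ←essential
  m12: 1--0 ←essential
  m14: --10,1--0
Essential: -01-, 0--1, 1--0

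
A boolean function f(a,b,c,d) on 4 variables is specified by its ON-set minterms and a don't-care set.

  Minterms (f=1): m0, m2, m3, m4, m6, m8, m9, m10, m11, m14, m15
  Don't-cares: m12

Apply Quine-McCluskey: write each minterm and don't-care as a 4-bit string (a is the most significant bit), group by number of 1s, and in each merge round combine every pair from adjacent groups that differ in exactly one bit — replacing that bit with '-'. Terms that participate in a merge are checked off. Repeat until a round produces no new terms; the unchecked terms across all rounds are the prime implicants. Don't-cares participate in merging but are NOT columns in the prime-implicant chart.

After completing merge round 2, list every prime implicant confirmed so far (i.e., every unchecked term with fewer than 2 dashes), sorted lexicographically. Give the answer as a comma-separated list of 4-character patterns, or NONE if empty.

NONE

[col 0] 0000*, 0010*, 0011*, 0100*, 0110*, 1000*, 1001*, 1010*, 1011*, 1100*, 1110*, 1111*
[col 1] -000*, -010*, -011*, -100*, -110*, 0-00*, 0-10*, 00-0*, 001-*, 01-0*, 1-00*, 1-10*, 1-11*, 10-0*, 10-1*, 100-*, 101-*, 11-0*, 111-*
[col 2] --00*, --10*, -0-0*, -01-, -1-0*, 0--0*, 1--0*, 1-1-, 10--
[col 3] ---0
Prime implicants: ---0, -01-, 1-1-, 10--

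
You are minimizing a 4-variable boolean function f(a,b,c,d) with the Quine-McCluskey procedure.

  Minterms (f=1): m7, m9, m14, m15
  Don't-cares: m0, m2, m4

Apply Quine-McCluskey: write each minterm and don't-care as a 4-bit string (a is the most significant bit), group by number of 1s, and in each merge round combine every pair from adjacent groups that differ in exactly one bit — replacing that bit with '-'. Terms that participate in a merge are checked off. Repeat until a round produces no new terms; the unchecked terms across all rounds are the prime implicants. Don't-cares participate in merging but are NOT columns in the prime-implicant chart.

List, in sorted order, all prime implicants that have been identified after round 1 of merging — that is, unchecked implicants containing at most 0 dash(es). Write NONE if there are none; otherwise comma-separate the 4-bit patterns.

[col 0] 0000*, 0010*, 0100*, 0111*, 1001, 1110*, 1111*
[col 1] -111, 0-00, 00-0, 111-
Prime implicants: -111, 0-00, 00-0, 1001, 111-

1001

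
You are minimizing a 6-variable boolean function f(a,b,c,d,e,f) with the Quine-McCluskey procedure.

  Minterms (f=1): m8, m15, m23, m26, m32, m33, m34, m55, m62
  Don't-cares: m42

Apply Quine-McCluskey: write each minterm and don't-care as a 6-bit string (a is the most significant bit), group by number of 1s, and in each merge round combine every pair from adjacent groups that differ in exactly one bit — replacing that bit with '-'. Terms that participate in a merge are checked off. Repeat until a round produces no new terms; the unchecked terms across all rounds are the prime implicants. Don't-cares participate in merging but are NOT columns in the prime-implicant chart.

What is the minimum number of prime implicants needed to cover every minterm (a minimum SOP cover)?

7

Round 0: 001000 001111 010111✓ 011010 100000✓ 100001✓ 100010✓ 101010✓ 110111✓ 111110
Round 1: -10111 10-010 1000-0 10000-
PIs = {-10111, 001000, 001111, 011010, 10-010, 1000-0, 10000-, 111110}
Coverage chart:
  m8: 001000 ←essential
  m15: 001111 ←essential
  m23: -10111 ←essential
  m26: 011010 ←essential
  m32: 1000-0,10000-
  m33: 10000- ←essential
  m34: 10-010,1000-0
  m55: -10111 ←essential
  m62: 111110 ←essential
Essential: -10111, 001000, 001111, 011010, 10000-, 111110
Petrick residual → 10-010
Min cover (7 terms): bc'def + a'b'cd'e'f' + a'b'cdef + a'bcd'ef' + ab'd'ef' + ab'c'd'e' + abcdef'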